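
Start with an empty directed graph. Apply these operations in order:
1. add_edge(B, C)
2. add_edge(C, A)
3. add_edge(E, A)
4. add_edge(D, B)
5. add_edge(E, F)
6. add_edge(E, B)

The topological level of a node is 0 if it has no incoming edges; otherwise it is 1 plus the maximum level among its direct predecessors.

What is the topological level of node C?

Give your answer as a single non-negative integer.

Op 1: add_edge(B, C). Edges now: 1
Op 2: add_edge(C, A). Edges now: 2
Op 3: add_edge(E, A). Edges now: 3
Op 4: add_edge(D, B). Edges now: 4
Op 5: add_edge(E, F). Edges now: 5
Op 6: add_edge(E, B). Edges now: 6
Compute levels (Kahn BFS):
  sources (in-degree 0): D, E
  process D: level=0
    D->B: in-degree(B)=1, level(B)>=1
  process E: level=0
    E->A: in-degree(A)=1, level(A)>=1
    E->B: in-degree(B)=0, level(B)=1, enqueue
    E->F: in-degree(F)=0, level(F)=1, enqueue
  process B: level=1
    B->C: in-degree(C)=0, level(C)=2, enqueue
  process F: level=1
  process C: level=2
    C->A: in-degree(A)=0, level(A)=3, enqueue
  process A: level=3
All levels: A:3, B:1, C:2, D:0, E:0, F:1
level(C) = 2

Answer: 2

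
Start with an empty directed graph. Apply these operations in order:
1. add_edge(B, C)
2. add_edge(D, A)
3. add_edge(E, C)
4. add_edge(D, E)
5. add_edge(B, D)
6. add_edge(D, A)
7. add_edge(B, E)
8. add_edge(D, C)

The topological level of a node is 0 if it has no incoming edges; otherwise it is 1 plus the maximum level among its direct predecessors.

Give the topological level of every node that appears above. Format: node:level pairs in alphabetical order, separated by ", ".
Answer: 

Answer: A:2, B:0, C:3, D:1, E:2

Derivation:
Op 1: add_edge(B, C). Edges now: 1
Op 2: add_edge(D, A). Edges now: 2
Op 3: add_edge(E, C). Edges now: 3
Op 4: add_edge(D, E). Edges now: 4
Op 5: add_edge(B, D). Edges now: 5
Op 6: add_edge(D, A) (duplicate, no change). Edges now: 5
Op 7: add_edge(B, E). Edges now: 6
Op 8: add_edge(D, C). Edges now: 7
Compute levels (Kahn BFS):
  sources (in-degree 0): B
  process B: level=0
    B->C: in-degree(C)=2, level(C)>=1
    B->D: in-degree(D)=0, level(D)=1, enqueue
    B->E: in-degree(E)=1, level(E)>=1
  process D: level=1
    D->A: in-degree(A)=0, level(A)=2, enqueue
    D->C: in-degree(C)=1, level(C)>=2
    D->E: in-degree(E)=0, level(E)=2, enqueue
  process A: level=2
  process E: level=2
    E->C: in-degree(C)=0, level(C)=3, enqueue
  process C: level=3
All levels: A:2, B:0, C:3, D:1, E:2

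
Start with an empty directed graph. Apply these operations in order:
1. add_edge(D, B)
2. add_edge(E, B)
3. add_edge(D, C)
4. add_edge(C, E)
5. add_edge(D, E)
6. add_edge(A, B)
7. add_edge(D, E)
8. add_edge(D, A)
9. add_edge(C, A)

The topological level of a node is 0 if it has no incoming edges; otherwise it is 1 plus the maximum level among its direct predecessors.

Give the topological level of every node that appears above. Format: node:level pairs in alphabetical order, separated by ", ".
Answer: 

Answer: A:2, B:3, C:1, D:0, E:2

Derivation:
Op 1: add_edge(D, B). Edges now: 1
Op 2: add_edge(E, B). Edges now: 2
Op 3: add_edge(D, C). Edges now: 3
Op 4: add_edge(C, E). Edges now: 4
Op 5: add_edge(D, E). Edges now: 5
Op 6: add_edge(A, B). Edges now: 6
Op 7: add_edge(D, E) (duplicate, no change). Edges now: 6
Op 8: add_edge(D, A). Edges now: 7
Op 9: add_edge(C, A). Edges now: 8
Compute levels (Kahn BFS):
  sources (in-degree 0): D
  process D: level=0
    D->A: in-degree(A)=1, level(A)>=1
    D->B: in-degree(B)=2, level(B)>=1
    D->C: in-degree(C)=0, level(C)=1, enqueue
    D->E: in-degree(E)=1, level(E)>=1
  process C: level=1
    C->A: in-degree(A)=0, level(A)=2, enqueue
    C->E: in-degree(E)=0, level(E)=2, enqueue
  process A: level=2
    A->B: in-degree(B)=1, level(B)>=3
  process E: level=2
    E->B: in-degree(B)=0, level(B)=3, enqueue
  process B: level=3
All levels: A:2, B:3, C:1, D:0, E:2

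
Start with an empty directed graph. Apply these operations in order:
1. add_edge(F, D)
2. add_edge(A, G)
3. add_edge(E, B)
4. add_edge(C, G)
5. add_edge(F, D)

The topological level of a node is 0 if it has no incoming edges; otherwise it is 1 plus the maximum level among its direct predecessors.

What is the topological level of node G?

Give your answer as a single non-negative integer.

Op 1: add_edge(F, D). Edges now: 1
Op 2: add_edge(A, G). Edges now: 2
Op 3: add_edge(E, B). Edges now: 3
Op 4: add_edge(C, G). Edges now: 4
Op 5: add_edge(F, D) (duplicate, no change). Edges now: 4
Compute levels (Kahn BFS):
  sources (in-degree 0): A, C, E, F
  process A: level=0
    A->G: in-degree(G)=1, level(G)>=1
  process C: level=0
    C->G: in-degree(G)=0, level(G)=1, enqueue
  process E: level=0
    E->B: in-degree(B)=0, level(B)=1, enqueue
  process F: level=0
    F->D: in-degree(D)=0, level(D)=1, enqueue
  process G: level=1
  process B: level=1
  process D: level=1
All levels: A:0, B:1, C:0, D:1, E:0, F:0, G:1
level(G) = 1

Answer: 1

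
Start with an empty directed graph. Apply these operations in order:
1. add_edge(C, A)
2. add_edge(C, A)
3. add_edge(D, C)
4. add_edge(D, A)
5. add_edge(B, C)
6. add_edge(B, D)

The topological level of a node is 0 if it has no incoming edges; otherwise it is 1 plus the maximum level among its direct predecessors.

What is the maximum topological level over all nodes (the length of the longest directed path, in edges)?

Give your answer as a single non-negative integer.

Op 1: add_edge(C, A). Edges now: 1
Op 2: add_edge(C, A) (duplicate, no change). Edges now: 1
Op 3: add_edge(D, C). Edges now: 2
Op 4: add_edge(D, A). Edges now: 3
Op 5: add_edge(B, C). Edges now: 4
Op 6: add_edge(B, D). Edges now: 5
Compute levels (Kahn BFS):
  sources (in-degree 0): B
  process B: level=0
    B->C: in-degree(C)=1, level(C)>=1
    B->D: in-degree(D)=0, level(D)=1, enqueue
  process D: level=1
    D->A: in-degree(A)=1, level(A)>=2
    D->C: in-degree(C)=0, level(C)=2, enqueue
  process C: level=2
    C->A: in-degree(A)=0, level(A)=3, enqueue
  process A: level=3
All levels: A:3, B:0, C:2, D:1
max level = 3

Answer: 3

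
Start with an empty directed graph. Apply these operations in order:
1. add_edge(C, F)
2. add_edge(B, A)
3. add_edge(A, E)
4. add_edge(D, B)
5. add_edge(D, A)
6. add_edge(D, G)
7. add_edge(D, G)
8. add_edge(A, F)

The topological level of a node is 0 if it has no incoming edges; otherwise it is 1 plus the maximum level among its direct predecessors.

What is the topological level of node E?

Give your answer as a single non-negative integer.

Answer: 3

Derivation:
Op 1: add_edge(C, F). Edges now: 1
Op 2: add_edge(B, A). Edges now: 2
Op 3: add_edge(A, E). Edges now: 3
Op 4: add_edge(D, B). Edges now: 4
Op 5: add_edge(D, A). Edges now: 5
Op 6: add_edge(D, G). Edges now: 6
Op 7: add_edge(D, G) (duplicate, no change). Edges now: 6
Op 8: add_edge(A, F). Edges now: 7
Compute levels (Kahn BFS):
  sources (in-degree 0): C, D
  process C: level=0
    C->F: in-degree(F)=1, level(F)>=1
  process D: level=0
    D->A: in-degree(A)=1, level(A)>=1
    D->B: in-degree(B)=0, level(B)=1, enqueue
    D->G: in-degree(G)=0, level(G)=1, enqueue
  process B: level=1
    B->A: in-degree(A)=0, level(A)=2, enqueue
  process G: level=1
  process A: level=2
    A->E: in-degree(E)=0, level(E)=3, enqueue
    A->F: in-degree(F)=0, level(F)=3, enqueue
  process E: level=3
  process F: level=3
All levels: A:2, B:1, C:0, D:0, E:3, F:3, G:1
level(E) = 3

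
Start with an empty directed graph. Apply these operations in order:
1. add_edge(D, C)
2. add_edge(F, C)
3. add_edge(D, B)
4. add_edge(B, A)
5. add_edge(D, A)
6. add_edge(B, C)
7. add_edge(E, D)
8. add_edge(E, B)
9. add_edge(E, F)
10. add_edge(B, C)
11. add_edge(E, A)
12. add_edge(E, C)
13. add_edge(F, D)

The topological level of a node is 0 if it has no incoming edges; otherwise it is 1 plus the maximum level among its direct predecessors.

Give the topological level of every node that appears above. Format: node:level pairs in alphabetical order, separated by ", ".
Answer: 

Answer: A:4, B:3, C:4, D:2, E:0, F:1

Derivation:
Op 1: add_edge(D, C). Edges now: 1
Op 2: add_edge(F, C). Edges now: 2
Op 3: add_edge(D, B). Edges now: 3
Op 4: add_edge(B, A). Edges now: 4
Op 5: add_edge(D, A). Edges now: 5
Op 6: add_edge(B, C). Edges now: 6
Op 7: add_edge(E, D). Edges now: 7
Op 8: add_edge(E, B). Edges now: 8
Op 9: add_edge(E, F). Edges now: 9
Op 10: add_edge(B, C) (duplicate, no change). Edges now: 9
Op 11: add_edge(E, A). Edges now: 10
Op 12: add_edge(E, C). Edges now: 11
Op 13: add_edge(F, D). Edges now: 12
Compute levels (Kahn BFS):
  sources (in-degree 0): E
  process E: level=0
    E->A: in-degree(A)=2, level(A)>=1
    E->B: in-degree(B)=1, level(B)>=1
    E->C: in-degree(C)=3, level(C)>=1
    E->D: in-degree(D)=1, level(D)>=1
    E->F: in-degree(F)=0, level(F)=1, enqueue
  process F: level=1
    F->C: in-degree(C)=2, level(C)>=2
    F->D: in-degree(D)=0, level(D)=2, enqueue
  process D: level=2
    D->A: in-degree(A)=1, level(A)>=3
    D->B: in-degree(B)=0, level(B)=3, enqueue
    D->C: in-degree(C)=1, level(C)>=3
  process B: level=3
    B->A: in-degree(A)=0, level(A)=4, enqueue
    B->C: in-degree(C)=0, level(C)=4, enqueue
  process A: level=4
  process C: level=4
All levels: A:4, B:3, C:4, D:2, E:0, F:1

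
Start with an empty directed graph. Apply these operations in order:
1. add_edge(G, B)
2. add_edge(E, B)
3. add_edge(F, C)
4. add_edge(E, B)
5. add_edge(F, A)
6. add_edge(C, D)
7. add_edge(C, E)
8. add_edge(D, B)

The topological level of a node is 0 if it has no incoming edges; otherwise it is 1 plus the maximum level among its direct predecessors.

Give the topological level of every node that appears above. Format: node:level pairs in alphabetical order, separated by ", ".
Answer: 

Answer: A:1, B:3, C:1, D:2, E:2, F:0, G:0

Derivation:
Op 1: add_edge(G, B). Edges now: 1
Op 2: add_edge(E, B). Edges now: 2
Op 3: add_edge(F, C). Edges now: 3
Op 4: add_edge(E, B) (duplicate, no change). Edges now: 3
Op 5: add_edge(F, A). Edges now: 4
Op 6: add_edge(C, D). Edges now: 5
Op 7: add_edge(C, E). Edges now: 6
Op 8: add_edge(D, B). Edges now: 7
Compute levels (Kahn BFS):
  sources (in-degree 0): F, G
  process F: level=0
    F->A: in-degree(A)=0, level(A)=1, enqueue
    F->C: in-degree(C)=0, level(C)=1, enqueue
  process G: level=0
    G->B: in-degree(B)=2, level(B)>=1
  process A: level=1
  process C: level=1
    C->D: in-degree(D)=0, level(D)=2, enqueue
    C->E: in-degree(E)=0, level(E)=2, enqueue
  process D: level=2
    D->B: in-degree(B)=1, level(B)>=3
  process E: level=2
    E->B: in-degree(B)=0, level(B)=3, enqueue
  process B: level=3
All levels: A:1, B:3, C:1, D:2, E:2, F:0, G:0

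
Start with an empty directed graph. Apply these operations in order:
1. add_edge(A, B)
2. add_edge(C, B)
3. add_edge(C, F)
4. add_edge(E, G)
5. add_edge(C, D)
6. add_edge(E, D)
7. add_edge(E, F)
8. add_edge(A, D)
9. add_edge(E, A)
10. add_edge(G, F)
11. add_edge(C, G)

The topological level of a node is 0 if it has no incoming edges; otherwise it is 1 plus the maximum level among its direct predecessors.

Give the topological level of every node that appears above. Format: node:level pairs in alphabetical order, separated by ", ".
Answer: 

Op 1: add_edge(A, B). Edges now: 1
Op 2: add_edge(C, B). Edges now: 2
Op 3: add_edge(C, F). Edges now: 3
Op 4: add_edge(E, G). Edges now: 4
Op 5: add_edge(C, D). Edges now: 5
Op 6: add_edge(E, D). Edges now: 6
Op 7: add_edge(E, F). Edges now: 7
Op 8: add_edge(A, D). Edges now: 8
Op 9: add_edge(E, A). Edges now: 9
Op 10: add_edge(G, F). Edges now: 10
Op 11: add_edge(C, G). Edges now: 11
Compute levels (Kahn BFS):
  sources (in-degree 0): C, E
  process C: level=0
    C->B: in-degree(B)=1, level(B)>=1
    C->D: in-degree(D)=2, level(D)>=1
    C->F: in-degree(F)=2, level(F)>=1
    C->G: in-degree(G)=1, level(G)>=1
  process E: level=0
    E->A: in-degree(A)=0, level(A)=1, enqueue
    E->D: in-degree(D)=1, level(D)>=1
    E->F: in-degree(F)=1, level(F)>=1
    E->G: in-degree(G)=0, level(G)=1, enqueue
  process A: level=1
    A->B: in-degree(B)=0, level(B)=2, enqueue
    A->D: in-degree(D)=0, level(D)=2, enqueue
  process G: level=1
    G->F: in-degree(F)=0, level(F)=2, enqueue
  process B: level=2
  process D: level=2
  process F: level=2
All levels: A:1, B:2, C:0, D:2, E:0, F:2, G:1

Answer: A:1, B:2, C:0, D:2, E:0, F:2, G:1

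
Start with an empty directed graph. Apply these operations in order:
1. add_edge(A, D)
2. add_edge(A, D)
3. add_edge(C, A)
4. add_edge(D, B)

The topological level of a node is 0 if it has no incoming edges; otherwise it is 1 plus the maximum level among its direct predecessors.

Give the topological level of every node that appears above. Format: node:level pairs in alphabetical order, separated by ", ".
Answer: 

Answer: A:1, B:3, C:0, D:2

Derivation:
Op 1: add_edge(A, D). Edges now: 1
Op 2: add_edge(A, D) (duplicate, no change). Edges now: 1
Op 3: add_edge(C, A). Edges now: 2
Op 4: add_edge(D, B). Edges now: 3
Compute levels (Kahn BFS):
  sources (in-degree 0): C
  process C: level=0
    C->A: in-degree(A)=0, level(A)=1, enqueue
  process A: level=1
    A->D: in-degree(D)=0, level(D)=2, enqueue
  process D: level=2
    D->B: in-degree(B)=0, level(B)=3, enqueue
  process B: level=3
All levels: A:1, B:3, C:0, D:2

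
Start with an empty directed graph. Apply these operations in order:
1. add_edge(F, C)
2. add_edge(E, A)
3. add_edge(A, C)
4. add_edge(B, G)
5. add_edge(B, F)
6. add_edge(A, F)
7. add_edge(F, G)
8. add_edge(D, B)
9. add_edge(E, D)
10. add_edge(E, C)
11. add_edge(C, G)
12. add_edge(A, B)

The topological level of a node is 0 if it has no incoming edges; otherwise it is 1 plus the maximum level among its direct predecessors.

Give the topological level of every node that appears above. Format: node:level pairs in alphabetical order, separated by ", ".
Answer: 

Answer: A:1, B:2, C:4, D:1, E:0, F:3, G:5

Derivation:
Op 1: add_edge(F, C). Edges now: 1
Op 2: add_edge(E, A). Edges now: 2
Op 3: add_edge(A, C). Edges now: 3
Op 4: add_edge(B, G). Edges now: 4
Op 5: add_edge(B, F). Edges now: 5
Op 6: add_edge(A, F). Edges now: 6
Op 7: add_edge(F, G). Edges now: 7
Op 8: add_edge(D, B). Edges now: 8
Op 9: add_edge(E, D). Edges now: 9
Op 10: add_edge(E, C). Edges now: 10
Op 11: add_edge(C, G). Edges now: 11
Op 12: add_edge(A, B). Edges now: 12
Compute levels (Kahn BFS):
  sources (in-degree 0): E
  process E: level=0
    E->A: in-degree(A)=0, level(A)=1, enqueue
    E->C: in-degree(C)=2, level(C)>=1
    E->D: in-degree(D)=0, level(D)=1, enqueue
  process A: level=1
    A->B: in-degree(B)=1, level(B)>=2
    A->C: in-degree(C)=1, level(C)>=2
    A->F: in-degree(F)=1, level(F)>=2
  process D: level=1
    D->B: in-degree(B)=0, level(B)=2, enqueue
  process B: level=2
    B->F: in-degree(F)=0, level(F)=3, enqueue
    B->G: in-degree(G)=2, level(G)>=3
  process F: level=3
    F->C: in-degree(C)=0, level(C)=4, enqueue
    F->G: in-degree(G)=1, level(G)>=4
  process C: level=4
    C->G: in-degree(G)=0, level(G)=5, enqueue
  process G: level=5
All levels: A:1, B:2, C:4, D:1, E:0, F:3, G:5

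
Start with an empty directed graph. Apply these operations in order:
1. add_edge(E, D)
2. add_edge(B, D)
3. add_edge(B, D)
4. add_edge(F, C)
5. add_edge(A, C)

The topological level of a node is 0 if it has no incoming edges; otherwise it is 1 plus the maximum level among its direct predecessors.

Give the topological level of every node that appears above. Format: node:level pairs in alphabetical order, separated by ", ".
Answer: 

Answer: A:0, B:0, C:1, D:1, E:0, F:0

Derivation:
Op 1: add_edge(E, D). Edges now: 1
Op 2: add_edge(B, D). Edges now: 2
Op 3: add_edge(B, D) (duplicate, no change). Edges now: 2
Op 4: add_edge(F, C). Edges now: 3
Op 5: add_edge(A, C). Edges now: 4
Compute levels (Kahn BFS):
  sources (in-degree 0): A, B, E, F
  process A: level=0
    A->C: in-degree(C)=1, level(C)>=1
  process B: level=0
    B->D: in-degree(D)=1, level(D)>=1
  process E: level=0
    E->D: in-degree(D)=0, level(D)=1, enqueue
  process F: level=0
    F->C: in-degree(C)=0, level(C)=1, enqueue
  process D: level=1
  process C: level=1
All levels: A:0, B:0, C:1, D:1, E:0, F:0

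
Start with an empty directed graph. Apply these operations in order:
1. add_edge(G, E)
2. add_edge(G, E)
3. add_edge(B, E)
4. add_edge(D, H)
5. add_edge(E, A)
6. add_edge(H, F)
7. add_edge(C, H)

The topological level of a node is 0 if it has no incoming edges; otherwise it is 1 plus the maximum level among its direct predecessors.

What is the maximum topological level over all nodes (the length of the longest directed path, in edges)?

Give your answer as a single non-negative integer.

Answer: 2

Derivation:
Op 1: add_edge(G, E). Edges now: 1
Op 2: add_edge(G, E) (duplicate, no change). Edges now: 1
Op 3: add_edge(B, E). Edges now: 2
Op 4: add_edge(D, H). Edges now: 3
Op 5: add_edge(E, A). Edges now: 4
Op 6: add_edge(H, F). Edges now: 5
Op 7: add_edge(C, H). Edges now: 6
Compute levels (Kahn BFS):
  sources (in-degree 0): B, C, D, G
  process B: level=0
    B->E: in-degree(E)=1, level(E)>=1
  process C: level=0
    C->H: in-degree(H)=1, level(H)>=1
  process D: level=0
    D->H: in-degree(H)=0, level(H)=1, enqueue
  process G: level=0
    G->E: in-degree(E)=0, level(E)=1, enqueue
  process H: level=1
    H->F: in-degree(F)=0, level(F)=2, enqueue
  process E: level=1
    E->A: in-degree(A)=0, level(A)=2, enqueue
  process F: level=2
  process A: level=2
All levels: A:2, B:0, C:0, D:0, E:1, F:2, G:0, H:1
max level = 2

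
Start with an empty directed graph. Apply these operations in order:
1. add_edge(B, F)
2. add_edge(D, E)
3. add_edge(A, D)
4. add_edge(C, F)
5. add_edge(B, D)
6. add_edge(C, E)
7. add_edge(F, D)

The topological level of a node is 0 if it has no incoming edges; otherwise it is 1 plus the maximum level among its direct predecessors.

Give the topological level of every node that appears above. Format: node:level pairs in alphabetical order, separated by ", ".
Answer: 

Op 1: add_edge(B, F). Edges now: 1
Op 2: add_edge(D, E). Edges now: 2
Op 3: add_edge(A, D). Edges now: 3
Op 4: add_edge(C, F). Edges now: 4
Op 5: add_edge(B, D). Edges now: 5
Op 6: add_edge(C, E). Edges now: 6
Op 7: add_edge(F, D). Edges now: 7
Compute levels (Kahn BFS):
  sources (in-degree 0): A, B, C
  process A: level=0
    A->D: in-degree(D)=2, level(D)>=1
  process B: level=0
    B->D: in-degree(D)=1, level(D)>=1
    B->F: in-degree(F)=1, level(F)>=1
  process C: level=0
    C->E: in-degree(E)=1, level(E)>=1
    C->F: in-degree(F)=0, level(F)=1, enqueue
  process F: level=1
    F->D: in-degree(D)=0, level(D)=2, enqueue
  process D: level=2
    D->E: in-degree(E)=0, level(E)=3, enqueue
  process E: level=3
All levels: A:0, B:0, C:0, D:2, E:3, F:1

Answer: A:0, B:0, C:0, D:2, E:3, F:1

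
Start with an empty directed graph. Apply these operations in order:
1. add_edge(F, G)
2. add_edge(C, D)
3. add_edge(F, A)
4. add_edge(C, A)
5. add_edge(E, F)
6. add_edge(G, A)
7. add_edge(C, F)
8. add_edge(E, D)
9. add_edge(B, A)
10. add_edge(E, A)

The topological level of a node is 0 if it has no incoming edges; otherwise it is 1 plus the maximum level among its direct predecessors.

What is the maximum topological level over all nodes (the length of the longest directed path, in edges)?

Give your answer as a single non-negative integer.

Answer: 3

Derivation:
Op 1: add_edge(F, G). Edges now: 1
Op 2: add_edge(C, D). Edges now: 2
Op 3: add_edge(F, A). Edges now: 3
Op 4: add_edge(C, A). Edges now: 4
Op 5: add_edge(E, F). Edges now: 5
Op 6: add_edge(G, A). Edges now: 6
Op 7: add_edge(C, F). Edges now: 7
Op 8: add_edge(E, D). Edges now: 8
Op 9: add_edge(B, A). Edges now: 9
Op 10: add_edge(E, A). Edges now: 10
Compute levels (Kahn BFS):
  sources (in-degree 0): B, C, E
  process B: level=0
    B->A: in-degree(A)=4, level(A)>=1
  process C: level=0
    C->A: in-degree(A)=3, level(A)>=1
    C->D: in-degree(D)=1, level(D)>=1
    C->F: in-degree(F)=1, level(F)>=1
  process E: level=0
    E->A: in-degree(A)=2, level(A)>=1
    E->D: in-degree(D)=0, level(D)=1, enqueue
    E->F: in-degree(F)=0, level(F)=1, enqueue
  process D: level=1
  process F: level=1
    F->A: in-degree(A)=1, level(A)>=2
    F->G: in-degree(G)=0, level(G)=2, enqueue
  process G: level=2
    G->A: in-degree(A)=0, level(A)=3, enqueue
  process A: level=3
All levels: A:3, B:0, C:0, D:1, E:0, F:1, G:2
max level = 3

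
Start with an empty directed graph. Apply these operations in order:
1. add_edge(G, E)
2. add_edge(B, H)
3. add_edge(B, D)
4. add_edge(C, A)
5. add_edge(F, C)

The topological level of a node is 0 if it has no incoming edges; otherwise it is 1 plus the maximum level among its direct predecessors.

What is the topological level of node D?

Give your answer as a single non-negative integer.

Answer: 1

Derivation:
Op 1: add_edge(G, E). Edges now: 1
Op 2: add_edge(B, H). Edges now: 2
Op 3: add_edge(B, D). Edges now: 3
Op 4: add_edge(C, A). Edges now: 4
Op 5: add_edge(F, C). Edges now: 5
Compute levels (Kahn BFS):
  sources (in-degree 0): B, F, G
  process B: level=0
    B->D: in-degree(D)=0, level(D)=1, enqueue
    B->H: in-degree(H)=0, level(H)=1, enqueue
  process F: level=0
    F->C: in-degree(C)=0, level(C)=1, enqueue
  process G: level=0
    G->E: in-degree(E)=0, level(E)=1, enqueue
  process D: level=1
  process H: level=1
  process C: level=1
    C->A: in-degree(A)=0, level(A)=2, enqueue
  process E: level=1
  process A: level=2
All levels: A:2, B:0, C:1, D:1, E:1, F:0, G:0, H:1
level(D) = 1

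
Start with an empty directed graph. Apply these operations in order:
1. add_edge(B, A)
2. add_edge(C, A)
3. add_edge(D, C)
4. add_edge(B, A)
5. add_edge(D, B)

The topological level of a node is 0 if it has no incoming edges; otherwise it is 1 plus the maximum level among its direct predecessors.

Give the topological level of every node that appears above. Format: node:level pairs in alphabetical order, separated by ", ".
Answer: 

Answer: A:2, B:1, C:1, D:0

Derivation:
Op 1: add_edge(B, A). Edges now: 1
Op 2: add_edge(C, A). Edges now: 2
Op 3: add_edge(D, C). Edges now: 3
Op 4: add_edge(B, A) (duplicate, no change). Edges now: 3
Op 5: add_edge(D, B). Edges now: 4
Compute levels (Kahn BFS):
  sources (in-degree 0): D
  process D: level=0
    D->B: in-degree(B)=0, level(B)=1, enqueue
    D->C: in-degree(C)=0, level(C)=1, enqueue
  process B: level=1
    B->A: in-degree(A)=1, level(A)>=2
  process C: level=1
    C->A: in-degree(A)=0, level(A)=2, enqueue
  process A: level=2
All levels: A:2, B:1, C:1, D:0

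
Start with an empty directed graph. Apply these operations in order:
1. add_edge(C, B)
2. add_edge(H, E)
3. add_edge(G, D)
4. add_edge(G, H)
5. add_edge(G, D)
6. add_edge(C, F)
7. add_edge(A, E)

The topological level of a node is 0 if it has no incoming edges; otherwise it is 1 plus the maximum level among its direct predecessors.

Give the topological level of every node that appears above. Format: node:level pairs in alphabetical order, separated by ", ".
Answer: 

Op 1: add_edge(C, B). Edges now: 1
Op 2: add_edge(H, E). Edges now: 2
Op 3: add_edge(G, D). Edges now: 3
Op 4: add_edge(G, H). Edges now: 4
Op 5: add_edge(G, D) (duplicate, no change). Edges now: 4
Op 6: add_edge(C, F). Edges now: 5
Op 7: add_edge(A, E). Edges now: 6
Compute levels (Kahn BFS):
  sources (in-degree 0): A, C, G
  process A: level=0
    A->E: in-degree(E)=1, level(E)>=1
  process C: level=0
    C->B: in-degree(B)=0, level(B)=1, enqueue
    C->F: in-degree(F)=0, level(F)=1, enqueue
  process G: level=0
    G->D: in-degree(D)=0, level(D)=1, enqueue
    G->H: in-degree(H)=0, level(H)=1, enqueue
  process B: level=1
  process F: level=1
  process D: level=1
  process H: level=1
    H->E: in-degree(E)=0, level(E)=2, enqueue
  process E: level=2
All levels: A:0, B:1, C:0, D:1, E:2, F:1, G:0, H:1

Answer: A:0, B:1, C:0, D:1, E:2, F:1, G:0, H:1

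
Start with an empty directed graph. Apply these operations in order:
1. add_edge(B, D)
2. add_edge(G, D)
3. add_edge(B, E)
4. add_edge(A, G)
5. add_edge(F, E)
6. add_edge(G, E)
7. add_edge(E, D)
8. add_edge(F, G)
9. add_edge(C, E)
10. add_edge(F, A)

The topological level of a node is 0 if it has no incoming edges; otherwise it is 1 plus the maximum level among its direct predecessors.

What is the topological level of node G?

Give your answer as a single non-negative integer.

Op 1: add_edge(B, D). Edges now: 1
Op 2: add_edge(G, D). Edges now: 2
Op 3: add_edge(B, E). Edges now: 3
Op 4: add_edge(A, G). Edges now: 4
Op 5: add_edge(F, E). Edges now: 5
Op 6: add_edge(G, E). Edges now: 6
Op 7: add_edge(E, D). Edges now: 7
Op 8: add_edge(F, G). Edges now: 8
Op 9: add_edge(C, E). Edges now: 9
Op 10: add_edge(F, A). Edges now: 10
Compute levels (Kahn BFS):
  sources (in-degree 0): B, C, F
  process B: level=0
    B->D: in-degree(D)=2, level(D)>=1
    B->E: in-degree(E)=3, level(E)>=1
  process C: level=0
    C->E: in-degree(E)=2, level(E)>=1
  process F: level=0
    F->A: in-degree(A)=0, level(A)=1, enqueue
    F->E: in-degree(E)=1, level(E)>=1
    F->G: in-degree(G)=1, level(G)>=1
  process A: level=1
    A->G: in-degree(G)=0, level(G)=2, enqueue
  process G: level=2
    G->D: in-degree(D)=1, level(D)>=3
    G->E: in-degree(E)=0, level(E)=3, enqueue
  process E: level=3
    E->D: in-degree(D)=0, level(D)=4, enqueue
  process D: level=4
All levels: A:1, B:0, C:0, D:4, E:3, F:0, G:2
level(G) = 2

Answer: 2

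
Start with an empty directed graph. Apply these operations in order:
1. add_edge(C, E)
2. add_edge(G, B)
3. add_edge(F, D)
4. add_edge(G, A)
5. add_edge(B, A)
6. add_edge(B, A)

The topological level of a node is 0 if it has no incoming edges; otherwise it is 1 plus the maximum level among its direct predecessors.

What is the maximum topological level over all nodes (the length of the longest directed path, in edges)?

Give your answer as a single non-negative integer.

Op 1: add_edge(C, E). Edges now: 1
Op 2: add_edge(G, B). Edges now: 2
Op 3: add_edge(F, D). Edges now: 3
Op 4: add_edge(G, A). Edges now: 4
Op 5: add_edge(B, A). Edges now: 5
Op 6: add_edge(B, A) (duplicate, no change). Edges now: 5
Compute levels (Kahn BFS):
  sources (in-degree 0): C, F, G
  process C: level=0
    C->E: in-degree(E)=0, level(E)=1, enqueue
  process F: level=0
    F->D: in-degree(D)=0, level(D)=1, enqueue
  process G: level=0
    G->A: in-degree(A)=1, level(A)>=1
    G->B: in-degree(B)=0, level(B)=1, enqueue
  process E: level=1
  process D: level=1
  process B: level=1
    B->A: in-degree(A)=0, level(A)=2, enqueue
  process A: level=2
All levels: A:2, B:1, C:0, D:1, E:1, F:0, G:0
max level = 2

Answer: 2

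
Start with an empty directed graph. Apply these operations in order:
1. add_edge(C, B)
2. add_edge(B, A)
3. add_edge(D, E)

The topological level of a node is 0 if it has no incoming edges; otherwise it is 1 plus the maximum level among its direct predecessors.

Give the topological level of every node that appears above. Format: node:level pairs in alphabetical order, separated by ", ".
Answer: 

Op 1: add_edge(C, B). Edges now: 1
Op 2: add_edge(B, A). Edges now: 2
Op 3: add_edge(D, E). Edges now: 3
Compute levels (Kahn BFS):
  sources (in-degree 0): C, D
  process C: level=0
    C->B: in-degree(B)=0, level(B)=1, enqueue
  process D: level=0
    D->E: in-degree(E)=0, level(E)=1, enqueue
  process B: level=1
    B->A: in-degree(A)=0, level(A)=2, enqueue
  process E: level=1
  process A: level=2
All levels: A:2, B:1, C:0, D:0, E:1

Answer: A:2, B:1, C:0, D:0, E:1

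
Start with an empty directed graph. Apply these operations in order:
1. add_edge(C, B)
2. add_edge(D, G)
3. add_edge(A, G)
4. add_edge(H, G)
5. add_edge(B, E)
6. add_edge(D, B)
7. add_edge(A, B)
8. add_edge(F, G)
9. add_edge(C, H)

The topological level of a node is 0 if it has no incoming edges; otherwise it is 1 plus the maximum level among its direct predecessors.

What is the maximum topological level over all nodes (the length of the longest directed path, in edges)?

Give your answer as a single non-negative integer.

Answer: 2

Derivation:
Op 1: add_edge(C, B). Edges now: 1
Op 2: add_edge(D, G). Edges now: 2
Op 3: add_edge(A, G). Edges now: 3
Op 4: add_edge(H, G). Edges now: 4
Op 5: add_edge(B, E). Edges now: 5
Op 6: add_edge(D, B). Edges now: 6
Op 7: add_edge(A, B). Edges now: 7
Op 8: add_edge(F, G). Edges now: 8
Op 9: add_edge(C, H). Edges now: 9
Compute levels (Kahn BFS):
  sources (in-degree 0): A, C, D, F
  process A: level=0
    A->B: in-degree(B)=2, level(B)>=1
    A->G: in-degree(G)=3, level(G)>=1
  process C: level=0
    C->B: in-degree(B)=1, level(B)>=1
    C->H: in-degree(H)=0, level(H)=1, enqueue
  process D: level=0
    D->B: in-degree(B)=0, level(B)=1, enqueue
    D->G: in-degree(G)=2, level(G)>=1
  process F: level=0
    F->G: in-degree(G)=1, level(G)>=1
  process H: level=1
    H->G: in-degree(G)=0, level(G)=2, enqueue
  process B: level=1
    B->E: in-degree(E)=0, level(E)=2, enqueue
  process G: level=2
  process E: level=2
All levels: A:0, B:1, C:0, D:0, E:2, F:0, G:2, H:1
max level = 2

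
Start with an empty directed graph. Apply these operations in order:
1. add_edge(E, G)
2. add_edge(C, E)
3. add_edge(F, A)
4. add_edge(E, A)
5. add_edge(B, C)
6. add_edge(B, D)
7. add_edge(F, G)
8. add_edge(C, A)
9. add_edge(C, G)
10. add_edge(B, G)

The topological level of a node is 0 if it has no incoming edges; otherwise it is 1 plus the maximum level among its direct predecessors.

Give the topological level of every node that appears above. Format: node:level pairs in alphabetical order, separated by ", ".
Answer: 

Op 1: add_edge(E, G). Edges now: 1
Op 2: add_edge(C, E). Edges now: 2
Op 3: add_edge(F, A). Edges now: 3
Op 4: add_edge(E, A). Edges now: 4
Op 5: add_edge(B, C). Edges now: 5
Op 6: add_edge(B, D). Edges now: 6
Op 7: add_edge(F, G). Edges now: 7
Op 8: add_edge(C, A). Edges now: 8
Op 9: add_edge(C, G). Edges now: 9
Op 10: add_edge(B, G). Edges now: 10
Compute levels (Kahn BFS):
  sources (in-degree 0): B, F
  process B: level=0
    B->C: in-degree(C)=0, level(C)=1, enqueue
    B->D: in-degree(D)=0, level(D)=1, enqueue
    B->G: in-degree(G)=3, level(G)>=1
  process F: level=0
    F->A: in-degree(A)=2, level(A)>=1
    F->G: in-degree(G)=2, level(G)>=1
  process C: level=1
    C->A: in-degree(A)=1, level(A)>=2
    C->E: in-degree(E)=0, level(E)=2, enqueue
    C->G: in-degree(G)=1, level(G)>=2
  process D: level=1
  process E: level=2
    E->A: in-degree(A)=0, level(A)=3, enqueue
    E->G: in-degree(G)=0, level(G)=3, enqueue
  process A: level=3
  process G: level=3
All levels: A:3, B:0, C:1, D:1, E:2, F:0, G:3

Answer: A:3, B:0, C:1, D:1, E:2, F:0, G:3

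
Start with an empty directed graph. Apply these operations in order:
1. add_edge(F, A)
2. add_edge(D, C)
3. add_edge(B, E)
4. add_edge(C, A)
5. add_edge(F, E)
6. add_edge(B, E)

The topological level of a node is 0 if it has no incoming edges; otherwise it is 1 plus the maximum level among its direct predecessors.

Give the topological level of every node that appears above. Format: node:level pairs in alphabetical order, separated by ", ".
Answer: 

Op 1: add_edge(F, A). Edges now: 1
Op 2: add_edge(D, C). Edges now: 2
Op 3: add_edge(B, E). Edges now: 3
Op 4: add_edge(C, A). Edges now: 4
Op 5: add_edge(F, E). Edges now: 5
Op 6: add_edge(B, E) (duplicate, no change). Edges now: 5
Compute levels (Kahn BFS):
  sources (in-degree 0): B, D, F
  process B: level=0
    B->E: in-degree(E)=1, level(E)>=1
  process D: level=0
    D->C: in-degree(C)=0, level(C)=1, enqueue
  process F: level=0
    F->A: in-degree(A)=1, level(A)>=1
    F->E: in-degree(E)=0, level(E)=1, enqueue
  process C: level=1
    C->A: in-degree(A)=0, level(A)=2, enqueue
  process E: level=1
  process A: level=2
All levels: A:2, B:0, C:1, D:0, E:1, F:0

Answer: A:2, B:0, C:1, D:0, E:1, F:0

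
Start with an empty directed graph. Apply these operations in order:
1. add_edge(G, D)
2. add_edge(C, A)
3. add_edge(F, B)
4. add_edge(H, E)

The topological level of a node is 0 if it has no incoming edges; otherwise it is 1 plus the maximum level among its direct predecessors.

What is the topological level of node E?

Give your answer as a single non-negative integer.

Answer: 1

Derivation:
Op 1: add_edge(G, D). Edges now: 1
Op 2: add_edge(C, A). Edges now: 2
Op 3: add_edge(F, B). Edges now: 3
Op 4: add_edge(H, E). Edges now: 4
Compute levels (Kahn BFS):
  sources (in-degree 0): C, F, G, H
  process C: level=0
    C->A: in-degree(A)=0, level(A)=1, enqueue
  process F: level=0
    F->B: in-degree(B)=0, level(B)=1, enqueue
  process G: level=0
    G->D: in-degree(D)=0, level(D)=1, enqueue
  process H: level=0
    H->E: in-degree(E)=0, level(E)=1, enqueue
  process A: level=1
  process B: level=1
  process D: level=1
  process E: level=1
All levels: A:1, B:1, C:0, D:1, E:1, F:0, G:0, H:0
level(E) = 1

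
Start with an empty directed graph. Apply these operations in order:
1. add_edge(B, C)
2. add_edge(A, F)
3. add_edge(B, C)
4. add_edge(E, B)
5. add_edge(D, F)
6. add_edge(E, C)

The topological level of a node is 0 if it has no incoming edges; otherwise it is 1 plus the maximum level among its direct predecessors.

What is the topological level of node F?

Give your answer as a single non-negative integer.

Answer: 1

Derivation:
Op 1: add_edge(B, C). Edges now: 1
Op 2: add_edge(A, F). Edges now: 2
Op 3: add_edge(B, C) (duplicate, no change). Edges now: 2
Op 4: add_edge(E, B). Edges now: 3
Op 5: add_edge(D, F). Edges now: 4
Op 6: add_edge(E, C). Edges now: 5
Compute levels (Kahn BFS):
  sources (in-degree 0): A, D, E
  process A: level=0
    A->F: in-degree(F)=1, level(F)>=1
  process D: level=0
    D->F: in-degree(F)=0, level(F)=1, enqueue
  process E: level=0
    E->B: in-degree(B)=0, level(B)=1, enqueue
    E->C: in-degree(C)=1, level(C)>=1
  process F: level=1
  process B: level=1
    B->C: in-degree(C)=0, level(C)=2, enqueue
  process C: level=2
All levels: A:0, B:1, C:2, D:0, E:0, F:1
level(F) = 1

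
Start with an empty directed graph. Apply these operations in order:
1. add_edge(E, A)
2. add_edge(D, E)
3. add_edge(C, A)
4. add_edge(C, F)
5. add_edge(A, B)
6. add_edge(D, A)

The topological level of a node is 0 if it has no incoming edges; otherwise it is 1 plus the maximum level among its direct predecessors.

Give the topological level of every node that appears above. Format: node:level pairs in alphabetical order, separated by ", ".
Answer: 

Answer: A:2, B:3, C:0, D:0, E:1, F:1

Derivation:
Op 1: add_edge(E, A). Edges now: 1
Op 2: add_edge(D, E). Edges now: 2
Op 3: add_edge(C, A). Edges now: 3
Op 4: add_edge(C, F). Edges now: 4
Op 5: add_edge(A, B). Edges now: 5
Op 6: add_edge(D, A). Edges now: 6
Compute levels (Kahn BFS):
  sources (in-degree 0): C, D
  process C: level=0
    C->A: in-degree(A)=2, level(A)>=1
    C->F: in-degree(F)=0, level(F)=1, enqueue
  process D: level=0
    D->A: in-degree(A)=1, level(A)>=1
    D->E: in-degree(E)=0, level(E)=1, enqueue
  process F: level=1
  process E: level=1
    E->A: in-degree(A)=0, level(A)=2, enqueue
  process A: level=2
    A->B: in-degree(B)=0, level(B)=3, enqueue
  process B: level=3
All levels: A:2, B:3, C:0, D:0, E:1, F:1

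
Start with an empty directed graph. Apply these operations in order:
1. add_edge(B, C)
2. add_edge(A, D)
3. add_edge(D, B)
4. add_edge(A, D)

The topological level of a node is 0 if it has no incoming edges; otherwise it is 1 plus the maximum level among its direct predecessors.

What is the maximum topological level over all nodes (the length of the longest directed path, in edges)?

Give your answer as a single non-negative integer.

Answer: 3

Derivation:
Op 1: add_edge(B, C). Edges now: 1
Op 2: add_edge(A, D). Edges now: 2
Op 3: add_edge(D, B). Edges now: 3
Op 4: add_edge(A, D) (duplicate, no change). Edges now: 3
Compute levels (Kahn BFS):
  sources (in-degree 0): A
  process A: level=0
    A->D: in-degree(D)=0, level(D)=1, enqueue
  process D: level=1
    D->B: in-degree(B)=0, level(B)=2, enqueue
  process B: level=2
    B->C: in-degree(C)=0, level(C)=3, enqueue
  process C: level=3
All levels: A:0, B:2, C:3, D:1
max level = 3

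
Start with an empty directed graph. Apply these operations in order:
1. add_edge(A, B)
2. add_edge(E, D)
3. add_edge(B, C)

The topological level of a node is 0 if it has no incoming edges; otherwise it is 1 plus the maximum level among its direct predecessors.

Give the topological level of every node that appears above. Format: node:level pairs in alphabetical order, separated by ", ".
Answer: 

Answer: A:0, B:1, C:2, D:1, E:0

Derivation:
Op 1: add_edge(A, B). Edges now: 1
Op 2: add_edge(E, D). Edges now: 2
Op 3: add_edge(B, C). Edges now: 3
Compute levels (Kahn BFS):
  sources (in-degree 0): A, E
  process A: level=0
    A->B: in-degree(B)=0, level(B)=1, enqueue
  process E: level=0
    E->D: in-degree(D)=0, level(D)=1, enqueue
  process B: level=1
    B->C: in-degree(C)=0, level(C)=2, enqueue
  process D: level=1
  process C: level=2
All levels: A:0, B:1, C:2, D:1, E:0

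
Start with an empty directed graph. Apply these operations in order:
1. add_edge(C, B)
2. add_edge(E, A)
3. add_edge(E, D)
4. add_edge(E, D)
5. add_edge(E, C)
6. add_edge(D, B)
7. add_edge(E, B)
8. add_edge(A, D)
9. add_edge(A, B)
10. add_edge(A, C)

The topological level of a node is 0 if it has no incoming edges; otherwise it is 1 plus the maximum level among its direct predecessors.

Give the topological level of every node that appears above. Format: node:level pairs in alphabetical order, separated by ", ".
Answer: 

Op 1: add_edge(C, B). Edges now: 1
Op 2: add_edge(E, A). Edges now: 2
Op 3: add_edge(E, D). Edges now: 3
Op 4: add_edge(E, D) (duplicate, no change). Edges now: 3
Op 5: add_edge(E, C). Edges now: 4
Op 6: add_edge(D, B). Edges now: 5
Op 7: add_edge(E, B). Edges now: 6
Op 8: add_edge(A, D). Edges now: 7
Op 9: add_edge(A, B). Edges now: 8
Op 10: add_edge(A, C). Edges now: 9
Compute levels (Kahn BFS):
  sources (in-degree 0): E
  process E: level=0
    E->A: in-degree(A)=0, level(A)=1, enqueue
    E->B: in-degree(B)=3, level(B)>=1
    E->C: in-degree(C)=1, level(C)>=1
    E->D: in-degree(D)=1, level(D)>=1
  process A: level=1
    A->B: in-degree(B)=2, level(B)>=2
    A->C: in-degree(C)=0, level(C)=2, enqueue
    A->D: in-degree(D)=0, level(D)=2, enqueue
  process C: level=2
    C->B: in-degree(B)=1, level(B)>=3
  process D: level=2
    D->B: in-degree(B)=0, level(B)=3, enqueue
  process B: level=3
All levels: A:1, B:3, C:2, D:2, E:0

Answer: A:1, B:3, C:2, D:2, E:0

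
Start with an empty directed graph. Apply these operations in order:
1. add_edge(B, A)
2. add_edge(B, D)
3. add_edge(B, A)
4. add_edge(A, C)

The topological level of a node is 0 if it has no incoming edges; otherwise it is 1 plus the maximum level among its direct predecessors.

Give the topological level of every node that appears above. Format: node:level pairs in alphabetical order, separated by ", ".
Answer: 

Op 1: add_edge(B, A). Edges now: 1
Op 2: add_edge(B, D). Edges now: 2
Op 3: add_edge(B, A) (duplicate, no change). Edges now: 2
Op 4: add_edge(A, C). Edges now: 3
Compute levels (Kahn BFS):
  sources (in-degree 0): B
  process B: level=0
    B->A: in-degree(A)=0, level(A)=1, enqueue
    B->D: in-degree(D)=0, level(D)=1, enqueue
  process A: level=1
    A->C: in-degree(C)=0, level(C)=2, enqueue
  process D: level=1
  process C: level=2
All levels: A:1, B:0, C:2, D:1

Answer: A:1, B:0, C:2, D:1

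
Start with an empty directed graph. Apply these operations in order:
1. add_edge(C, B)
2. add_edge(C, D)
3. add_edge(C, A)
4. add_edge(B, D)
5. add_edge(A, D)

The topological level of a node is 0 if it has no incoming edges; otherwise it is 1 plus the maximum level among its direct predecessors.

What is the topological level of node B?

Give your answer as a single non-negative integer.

Answer: 1

Derivation:
Op 1: add_edge(C, B). Edges now: 1
Op 2: add_edge(C, D). Edges now: 2
Op 3: add_edge(C, A). Edges now: 3
Op 4: add_edge(B, D). Edges now: 4
Op 5: add_edge(A, D). Edges now: 5
Compute levels (Kahn BFS):
  sources (in-degree 0): C
  process C: level=0
    C->A: in-degree(A)=0, level(A)=1, enqueue
    C->B: in-degree(B)=0, level(B)=1, enqueue
    C->D: in-degree(D)=2, level(D)>=1
  process A: level=1
    A->D: in-degree(D)=1, level(D)>=2
  process B: level=1
    B->D: in-degree(D)=0, level(D)=2, enqueue
  process D: level=2
All levels: A:1, B:1, C:0, D:2
level(B) = 1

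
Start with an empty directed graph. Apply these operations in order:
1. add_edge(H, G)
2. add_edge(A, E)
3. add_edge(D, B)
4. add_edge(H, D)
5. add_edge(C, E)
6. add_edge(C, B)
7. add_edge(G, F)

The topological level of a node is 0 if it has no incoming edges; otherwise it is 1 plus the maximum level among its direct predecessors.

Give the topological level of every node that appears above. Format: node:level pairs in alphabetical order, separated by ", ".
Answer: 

Answer: A:0, B:2, C:0, D:1, E:1, F:2, G:1, H:0

Derivation:
Op 1: add_edge(H, G). Edges now: 1
Op 2: add_edge(A, E). Edges now: 2
Op 3: add_edge(D, B). Edges now: 3
Op 4: add_edge(H, D). Edges now: 4
Op 5: add_edge(C, E). Edges now: 5
Op 6: add_edge(C, B). Edges now: 6
Op 7: add_edge(G, F). Edges now: 7
Compute levels (Kahn BFS):
  sources (in-degree 0): A, C, H
  process A: level=0
    A->E: in-degree(E)=1, level(E)>=1
  process C: level=0
    C->B: in-degree(B)=1, level(B)>=1
    C->E: in-degree(E)=0, level(E)=1, enqueue
  process H: level=0
    H->D: in-degree(D)=0, level(D)=1, enqueue
    H->G: in-degree(G)=0, level(G)=1, enqueue
  process E: level=1
  process D: level=1
    D->B: in-degree(B)=0, level(B)=2, enqueue
  process G: level=1
    G->F: in-degree(F)=0, level(F)=2, enqueue
  process B: level=2
  process F: level=2
All levels: A:0, B:2, C:0, D:1, E:1, F:2, G:1, H:0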